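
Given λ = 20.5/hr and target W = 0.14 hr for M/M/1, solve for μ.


W = 1/(μ−λ) ⇒ μ − λ = 1/W = 1/0.14 = 7.1429
μ = λ + 1/W = 20.5 + 7.1429 = 27.6429 per hr

Final: 27.6429 /hr


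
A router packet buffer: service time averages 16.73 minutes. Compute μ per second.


μ = 1/(service time) in consistent units.
1 second = 0.0166667 min, so μ = 0.0166667/16.73 = 0.0009962 per second

Final: 0.0009962 /sec


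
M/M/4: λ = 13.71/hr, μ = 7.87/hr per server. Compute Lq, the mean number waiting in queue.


a = λ/μ = 1.7421; ρ = a/4 = 0.4355
P₀ = 0.171810
Lq = P₀·a^c·ρ / (c!·(1−ρ)²) = 0.171810·9.20981·0.4355/(24·0.31864)
= 0.09011

Final: 0.09011


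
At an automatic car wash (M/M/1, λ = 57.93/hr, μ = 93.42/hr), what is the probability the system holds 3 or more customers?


ρ = 57.93/93.42 = 0.6201
P(N ≥ n) = ρ^n = 0.6201^3 = 0.238447

Final: 0.238447


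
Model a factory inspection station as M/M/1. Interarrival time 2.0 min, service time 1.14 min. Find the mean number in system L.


λ = 60/2.0 = 30.0000 /hr
μ = 60/1.14 = 52.6316 /hr
ρ = λ/μ = 30.0000/52.6316 = 0.5700
L = ρ/(1−ρ) = 0.5700/0.4300 = 1.3256

Final: 1.3256


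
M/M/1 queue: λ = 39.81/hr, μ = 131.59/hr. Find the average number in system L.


ρ = λ/μ = 39.81/131.59 = 0.3025
L = ρ/(1−ρ) = 0.3025/(1 − 0.3025) = 0.3025/0.6975 = 0.4338

Final: 0.4338


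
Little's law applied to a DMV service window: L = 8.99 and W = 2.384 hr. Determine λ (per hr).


λ = L/W = 8.99/2.384 = 3.7710 /hr

Final: 3.7710 /hr


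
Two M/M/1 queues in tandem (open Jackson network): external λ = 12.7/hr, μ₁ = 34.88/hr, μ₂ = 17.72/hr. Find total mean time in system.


Each node sees arrival rate λ = 12.7/hr (tandem ⇒ throughput preserved).
W₁ = 1/(μ₁−λ) = 1/(34.88−12.7) = 0.04509 hr
W₂ = 1/(μ₂−λ) = 1/(17.72−12.7) = 0.19920 hr
W_total = W₁ + W₂ = 0.04509 + 0.19920 = 0.24429 hr

Final: 0.24429 hr


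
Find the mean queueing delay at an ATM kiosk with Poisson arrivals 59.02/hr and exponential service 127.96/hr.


ρ = 59.02/127.96 = 0.4612
Wq = ρ/(μ−λ) = 0.4612/(127.96 − 59.02) = 0.4612/68.94 = 0.006690 hr

Final: 0.006690 hr


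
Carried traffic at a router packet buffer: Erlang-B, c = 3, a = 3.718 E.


B(3,3.718) = 0.424148 (Erlang-B)
Carried load = a(1 − B) = 3.718·(1 − 0.424148) = 3.718·0.575852 = 2.1410 E

Final: 2.1410 Erlangs


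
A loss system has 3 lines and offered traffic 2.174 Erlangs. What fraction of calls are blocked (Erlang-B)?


B(c,a) = (a^c/c!) / Σ_{k=0}^{c} a^k/k!
a^3/3! = 1.712487
Σ terms (k=0..3): 1.00000 + 2.17400 + 2.36314 + 1.71249 = 7.249625
B = 1.712487/7.249625 = 0.236217

Final: 0.236217


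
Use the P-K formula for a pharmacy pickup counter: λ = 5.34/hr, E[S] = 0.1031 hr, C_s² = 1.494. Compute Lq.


ρ = λ·E[S] = 5.34·0.1031 = 0.5506
Lq = ρ²(1+C_s²)/(2(1−ρ)) = 0.3031·(1+1.494)/(2·0.4494)
= 0.3031·2.4940/0.8989 = 0.84099

Final: 0.84099


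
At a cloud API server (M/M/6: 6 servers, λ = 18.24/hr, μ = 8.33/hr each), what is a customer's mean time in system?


a = 2.1897; ρ = 0.3649; P₀ = 0.111666
Lq = P₀·a^c·ρ/(c!(1−ρ)²) = 0.01547
Wq = Lq/λ = 0.01547/18.24 = 0.0008481 hr
W = Wq + 1/μ = 0.0008481 + 0.12005 = 0.12090 hr

Final: 0.12090 hr


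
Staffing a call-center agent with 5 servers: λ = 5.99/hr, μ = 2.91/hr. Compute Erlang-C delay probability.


a = λ/μ = 2.0584; ρ = a/5 = 0.4117
P₀ = 0.126549 (from M/M/c formula)
C(c,a) = [a^c/(c!(1−ρ))]·P₀ = [36.95466/(120·0.5883)]·0.126549
= 0.52345·0.126549 = 0.066242

Final: 0.066242


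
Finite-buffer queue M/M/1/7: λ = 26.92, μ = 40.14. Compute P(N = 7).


ρ = λ/μ = 26.92/40.14 = 0.6707
P_K = (1−ρ)ρ^K/(1−ρ^(K+1)) = (0.3293·0.061022)/(1 − 0.040924)
= 0.020097/0.959076 = 0.020955

Final: 0.020955


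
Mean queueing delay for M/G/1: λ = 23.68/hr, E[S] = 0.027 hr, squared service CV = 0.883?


ρ = λ·E[S] = 23.68·0.027 = 0.6394
E[S²] = E[S]²(1+C_s²) = 0.027²·(1+0.883) = 0.001373
Wq = λ·E[S²]/(2(1−ρ)) = 23.68·0.001373/(2·0.3606) = 0.04507 hr

Final: 0.04507 hr


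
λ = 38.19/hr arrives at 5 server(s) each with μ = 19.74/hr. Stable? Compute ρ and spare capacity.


Total capacity cμ = 5·19.74 = 98.70/hr
ρ = λ/(cμ) = 38.19/98.70 = 0.3869
Stable ⇔ ρ < 1: YES
Spare capacity = cμ − λ = 98.70 − 38.19 = 60.51/hr

Final: ρ = 0.3869; stable; margin = 60.51/hr


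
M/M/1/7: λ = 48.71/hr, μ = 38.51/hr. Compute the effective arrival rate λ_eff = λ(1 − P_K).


ρ = 1.2649; P_K = (1−ρ)ρ^7/(1−ρ^8) = 0.247121
λ_eff = λ(1 − P_K) = 48.71·(1 − 0.247121) = 48.71·0.752879 = 36.6727 /hr

Final: 36.6727 /hr


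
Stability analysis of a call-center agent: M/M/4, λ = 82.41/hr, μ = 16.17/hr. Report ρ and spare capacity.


Total capacity cμ = 4·16.17 = 64.68/hr
ρ = λ/(cμ) = 82.41/64.68 = 1.2741
Stable ⇔ ρ < 1: NO
Spare capacity = cμ − λ = 64.68 − 82.41 = -17.73/hr

Final: ρ = 1.2741; unstable; margin = -17.73/hr


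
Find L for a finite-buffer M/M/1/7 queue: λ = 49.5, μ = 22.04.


ρ = 49.5/22.04 = 2.2459
L = ρ[1 − (K+1)ρ^K + Kρ^(K+1)] / [(1−ρ)(1−ρ^(K+1))]
Numerator: 2.2459·(1 − 8·288.240672 + 7·647.364485) = 5000.816156
Denominator: (-1.2459)·(-646.364485) = 805.316187
L = 5000.816156/805.316187 = 6.2098

Final: 6.2098


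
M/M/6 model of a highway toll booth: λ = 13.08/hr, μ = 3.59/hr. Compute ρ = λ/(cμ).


ρ = λ/(cμ) = 13.08/(6·3.59) = 13.08/21.54 = 0.6072

Final: 0.6072


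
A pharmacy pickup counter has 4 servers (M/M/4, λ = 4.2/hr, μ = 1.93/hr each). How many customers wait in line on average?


a = λ/μ = 2.1762; ρ = a/4 = 0.5440
P₀ = 0.107399
Lq = P₀·a^c·ρ / (c!·(1−ρ)²) = 0.107399·22.42683·0.5440/(24·0.20790)
= 0.26263

Final: 0.26263


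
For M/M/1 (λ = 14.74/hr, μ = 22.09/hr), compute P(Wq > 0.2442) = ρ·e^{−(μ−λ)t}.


ρ = 14.74/22.09 = 0.6673
P(Wq > t) = ρ·e^{−(μ−λ)t} = 0.6673·e^{−1.7949}
= 0.6673·0.166149 = 0.110866

Final: 0.110866


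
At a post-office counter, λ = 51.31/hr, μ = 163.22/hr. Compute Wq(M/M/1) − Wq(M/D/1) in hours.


ρ = 51.31/163.22 = 0.3144
Wq(M/M/1) = ρ/(μ−λ) = 0.3144/111.91 = 0.002809 hr
Wq(M/D/1) = ρ/(2(μ−λ)) = 0.001405 hr
Savings = 0.002809 − 0.001405 = 0.001405 hr

Final: 0.001405 hr


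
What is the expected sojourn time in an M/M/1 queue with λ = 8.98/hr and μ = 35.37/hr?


W = 1/(μ−λ) = 1/(35.37 − 8.98) = 1/26.39 = 0.03789 hr

Final: 0.03789 hr


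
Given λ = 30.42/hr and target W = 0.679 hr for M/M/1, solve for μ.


W = 1/(μ−λ) ⇒ μ − λ = 1/W = 1/0.679 = 1.4728
μ = λ + 1/W = 30.42 + 1.4728 = 31.8928 per hr

Final: 31.8928 /hr


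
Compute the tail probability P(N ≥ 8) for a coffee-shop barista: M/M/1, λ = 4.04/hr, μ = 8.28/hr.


ρ = 4.04/8.28 = 0.4879
P(N ≥ n) = ρ^n = 0.4879^8 = 0.003212

Final: 0.003212


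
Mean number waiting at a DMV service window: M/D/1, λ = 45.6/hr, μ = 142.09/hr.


ρ = 45.6/142.09 = 0.3209
M/D/1: Lq = ρ²/(2(1−ρ)) = 0.1030/(2·0.6791) = 0.07583

Final: 0.07583


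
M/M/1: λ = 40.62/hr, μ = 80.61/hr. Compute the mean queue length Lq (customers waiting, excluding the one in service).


ρ = 40.62/80.61 = 0.5039
Lq = ρ²/(1−ρ) = 0.2539/0.4961 = 0.5118

Final: 0.5118


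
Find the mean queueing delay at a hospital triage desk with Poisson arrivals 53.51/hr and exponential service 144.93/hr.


ρ = 53.51/144.93 = 0.3692
Wq = ρ/(μ−λ) = 0.3692/(144.93 − 53.51) = 0.3692/91.42 = 0.004039 hr

Final: 0.004039 hr


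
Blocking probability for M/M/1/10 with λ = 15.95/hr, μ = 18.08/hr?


ρ = λ/μ = 15.95/18.08 = 0.8822
P_K = (1−ρ)ρ^K/(1−ρ^(K+1)) = (0.1178·0.285511)/(1 − 0.251875)
= 0.033636/0.748125 = 0.044960

Final: 0.044960


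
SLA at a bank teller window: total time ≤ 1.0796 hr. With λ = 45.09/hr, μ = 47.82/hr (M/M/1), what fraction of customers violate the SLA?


W ~ Exponential(μ−λ) for M/M/1.
μ − λ = 47.82 − 45.09 = 2.7300
P(W > t) = e^{−(μ−λ)t} = e^{−2.9473} = 0.052481

Final: 0.052481


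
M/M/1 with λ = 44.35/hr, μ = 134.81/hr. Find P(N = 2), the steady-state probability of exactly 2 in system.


ρ = 44.35/134.81 = 0.3290
P_n = (1−ρ)·ρ^n = (1 − 0.3290)·0.3290^2 = 0.6710·0.108229 = 0.072624

Final: 0.072624


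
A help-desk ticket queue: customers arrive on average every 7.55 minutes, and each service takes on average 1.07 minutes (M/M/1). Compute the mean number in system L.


λ = 60/7.55 = 7.9470 /hr
μ = 60/1.07 = 56.0748 /hr
ρ = λ/μ = 7.9470/56.0748 = 0.1417
L = ρ/(1−ρ) = 0.1417/0.8583 = 0.1651

Final: 0.1651


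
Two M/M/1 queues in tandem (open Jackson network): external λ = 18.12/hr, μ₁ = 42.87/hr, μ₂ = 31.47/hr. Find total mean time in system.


Each node sees arrival rate λ = 18.12/hr (tandem ⇒ throughput preserved).
W₁ = 1/(μ₁−λ) = 1/(42.87−18.12) = 0.04040 hr
W₂ = 1/(μ₂−λ) = 1/(31.47−18.12) = 0.07491 hr
W_total = W₁ + W₂ = 0.04040 + 0.07491 = 0.11531 hr

Final: 0.11531 hr


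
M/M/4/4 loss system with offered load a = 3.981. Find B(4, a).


B(c,a) = (a^c/c!) / Σ_{k=0}^{c} a^k/k!
a^4/4! = 10.465439
Σ terms (k=0..4): 1.00000 + 3.98100 + 7.92418 + 10.51539 + 10.46544 = 33.886007
B = 10.465439/33.886007 = 0.308843

Final: 0.308843


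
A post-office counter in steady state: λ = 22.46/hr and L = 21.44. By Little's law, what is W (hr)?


W = L/λ = 21.44/22.46 = 0.9546 hr

Final: 0.9546 hr


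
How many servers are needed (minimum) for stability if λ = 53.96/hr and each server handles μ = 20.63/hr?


Stability requires cμ > λ ⇔ c > λ/μ.
λ/μ = 53.96/20.63 = 2.6156
Minimum integer c = ⌊2.6156⌋ + 1 = 3
Check: 3·20.63 = 61.89 > 53.96, while 2·20.63 = 41.26 ≤ 53.96

Final: 3 servers


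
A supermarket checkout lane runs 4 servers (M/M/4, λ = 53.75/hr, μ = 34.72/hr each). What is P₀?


a = λ/μ = 53.75/34.72 = 1.5481; ρ = a/c = 0.3870
Σ_{k=0}^{3} a^k/k! (terms k=0..3) = 1.00000 + 1.54810 + 1.19831 + 0.61837 = 4.36477
Tail: a^4/(4!(1−ρ)) = 5.74374/(24·0.6130) = 0.39043
P₀ = 1/(4.36477 + 0.39043) = 1/4.75520 = 0.210296

Final: 0.210296


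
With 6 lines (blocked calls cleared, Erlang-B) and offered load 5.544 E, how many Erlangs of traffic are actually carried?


B(6,5.544) = 0.232241 (Erlang-B)
Carried load = a(1 − B) = 5.544·(1 − 0.232241) = 5.544·0.767759 = 4.2565 E

Final: 4.2565 Erlangs


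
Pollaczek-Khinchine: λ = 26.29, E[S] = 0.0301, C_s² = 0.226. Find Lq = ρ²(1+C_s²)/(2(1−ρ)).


ρ = λ·E[S] = 26.29·0.0301 = 0.7913
Lq = ρ²(1+C_s²)/(2(1−ρ)) = 0.6262·(1+0.226)/(2·0.2087)
= 0.6262·1.2260/0.4173 = 1.83955

Final: 1.83955


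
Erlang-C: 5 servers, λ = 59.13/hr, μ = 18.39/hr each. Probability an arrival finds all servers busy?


a = λ/μ = 3.2153; ρ = a/5 = 0.6431
P₀ = 0.036494 (from M/M/c formula)
C(c,a) = [a^c/(c!(1−ρ))]·P₀ = [343.66140/(120·0.3569)]·0.036494
= 8.02348·0.036494 = 0.292810

Final: 0.292810


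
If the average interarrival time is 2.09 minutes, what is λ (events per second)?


λ = 1/(interarrival time) in consistent units.
1 second = 0.0166667 min, so λ = 0.0166667/2.09 = 0.007974 per second

Final: 0.007974 /sec


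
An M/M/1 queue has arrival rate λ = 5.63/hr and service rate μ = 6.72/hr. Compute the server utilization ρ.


ρ = λ/μ = 5.63/6.72 = 0.8378

Final: 0.8378


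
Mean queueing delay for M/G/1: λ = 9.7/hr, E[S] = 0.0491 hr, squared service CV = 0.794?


ρ = λ·E[S] = 9.7·0.0491 = 0.4763
E[S²] = E[S]²(1+C_s²) = 0.0491²·(1+0.794) = 0.004325
Wq = λ·E[S²]/(2(1−ρ)) = 9.7·0.004325/(2·0.5237) = 0.04005 hr

Final: 0.04005 hr


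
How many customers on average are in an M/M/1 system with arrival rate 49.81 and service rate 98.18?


ρ = λ/μ = 49.81/98.18 = 0.5073
L = ρ/(1−ρ) = 0.5073/(1 − 0.5073) = 0.5073/0.4927 = 1.0298

Final: 1.0298


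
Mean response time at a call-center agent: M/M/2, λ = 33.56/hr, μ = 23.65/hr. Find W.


a = 1.4190; ρ = 0.7095; P₀ = 0.169923
Lq = P₀·a^c·ρ/(c!(1−ρ)²) = 1.43851
Wq = Lq/λ = 1.43851/33.56 = 0.04286 hr
W = Wq + 1/μ = 0.04286 + 0.04228 = 0.08515 hr

Final: 0.08515 hr


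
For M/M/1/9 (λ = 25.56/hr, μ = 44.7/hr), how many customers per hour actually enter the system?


ρ = 0.5718; P_K = (1−ρ)ρ^9/(1−ρ^10) = 0.002809
λ_eff = λ(1 − P_K) = 25.56·(1 − 0.002809) = 25.56·0.997191 = 25.4882 /hr

Final: 25.4882 /hr


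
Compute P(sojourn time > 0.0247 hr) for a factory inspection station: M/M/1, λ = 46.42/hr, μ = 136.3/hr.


W ~ Exponential(μ−λ) for M/M/1.
μ − λ = 136.3 − 46.42 = 89.8800
P(W > t) = e^{−(μ−λ)t} = e^{−2.2200} = 0.108605

Final: 0.108605


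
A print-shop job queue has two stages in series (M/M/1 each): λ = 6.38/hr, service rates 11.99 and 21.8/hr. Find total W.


Each node sees arrival rate λ = 6.38/hr (tandem ⇒ throughput preserved).
W₁ = 1/(μ₁−λ) = 1/(11.99−6.38) = 0.17825 hr
W₂ = 1/(μ₂−λ) = 1/(21.8−6.38) = 0.06485 hr
W_total = W₁ + W₂ = 0.17825 + 0.06485 = 0.24310 hr

Final: 0.24310 hr


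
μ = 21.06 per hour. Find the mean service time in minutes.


Mean service time = 1/μ = 1/21.06 hour = 0.04748 hour
In minutes: 0.04748 × 60 = 2.8490 min

Final: 2.8490 min


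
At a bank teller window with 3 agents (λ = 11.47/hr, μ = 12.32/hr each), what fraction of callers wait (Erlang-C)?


a = λ/μ = 0.9310; ρ = a/3 = 0.3103
P₀ = 0.390715 (from M/M/c formula)
C(c,a) = [a^c/(c!(1−ρ))]·P₀ = [0.80697/(6·0.6897)]·0.390715
= 0.19502·0.390715 = 0.076196

Final: 0.076196


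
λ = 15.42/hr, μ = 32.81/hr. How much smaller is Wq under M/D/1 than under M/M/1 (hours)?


ρ = 15.42/32.81 = 0.4700
Wq(M/M/1) = ρ/(μ−λ) = 0.4700/17.39 = 0.02703 hr
Wq(M/D/1) = ρ/(2(μ−λ)) = 0.01351 hr
Savings = 0.02703 − 0.01351 = 0.01351 hr

Final: 0.01351 hr


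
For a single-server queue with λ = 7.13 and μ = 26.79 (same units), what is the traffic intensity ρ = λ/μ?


ρ = λ/μ = 7.13/26.79 = 0.2661

Final: 0.2661


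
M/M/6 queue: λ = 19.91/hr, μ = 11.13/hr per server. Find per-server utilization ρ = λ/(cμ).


ρ = λ/(cμ) = 19.91/(6·11.13) = 19.91/66.78 = 0.2981

Final: 0.2981


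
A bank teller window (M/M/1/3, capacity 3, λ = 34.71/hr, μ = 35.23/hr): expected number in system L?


ρ = 34.71/35.23 = 0.9852
L = ρ[1 − (K+1)ρ^K + Kρ^(K+1)] / [(1−ρ)(1−ρ^(K+1))]
Numerator: 0.9852·(1 − 4·0.956370 + 3·0.942254) = 0.001263
Denominator: (0.01476)·(0.057746) = 0.0008523
L = 0.001263/0.0008523 = 1.4814

Final: 1.4814


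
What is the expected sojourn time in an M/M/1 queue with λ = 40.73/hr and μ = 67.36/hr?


W = 1/(μ−λ) = 1/(67.36 − 40.73) = 1/26.63 = 0.03755 hr

Final: 0.03755 hr


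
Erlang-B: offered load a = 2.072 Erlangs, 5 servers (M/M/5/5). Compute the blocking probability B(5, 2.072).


B(c,a) = (a^c/c!) / Σ_{k=0}^{c} a^k/k!
a^5/5! = 0.318249
Σ terms (k=0..5): 1.00000 + 2.07200 + 2.14659 + 1.48258 + 0.76798 + 0.31825 = 7.787397
B = 0.318249/7.787397 = 0.040867

Final: 0.040867


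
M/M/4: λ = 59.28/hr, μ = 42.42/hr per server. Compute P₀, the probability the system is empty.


a = λ/μ = 59.28/42.42 = 1.3975; ρ = a/c = 0.3494
Σ_{k=0}^{3} a^k/k! (terms k=0..3) = 1.00000 + 1.39745 + 0.97644 + 0.45484 = 3.82874
Tail: a^4/(4!(1−ρ)) = 3.81373/(24·0.6506) = 0.24423
P₀ = 1/(3.82874 + 0.24423) = 1/4.07297 = 0.245521

Final: 0.245521


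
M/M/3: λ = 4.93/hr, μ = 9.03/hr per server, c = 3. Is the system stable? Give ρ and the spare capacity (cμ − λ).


Total capacity cμ = 3·9.03 = 27.09/hr
ρ = λ/(cμ) = 4.93/27.09 = 0.1820
Stable ⇔ ρ < 1: YES
Spare capacity = cμ − λ = 27.09 − 4.93 = 22.16/hr

Final: ρ = 0.1820; stable; margin = 22.16/hr


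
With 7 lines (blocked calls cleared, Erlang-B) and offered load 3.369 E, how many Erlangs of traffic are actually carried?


B(7,3.369) = 0.034404 (Erlang-B)
Carried load = a(1 − B) = 3.369·(1 − 0.034404) = 3.369·0.965596 = 3.2531 E

Final: 3.2531 Erlangs


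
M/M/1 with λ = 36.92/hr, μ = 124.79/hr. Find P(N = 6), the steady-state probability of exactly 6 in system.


ρ = 36.92/124.79 = 0.2959
P_n = (1−ρ)·ρ^n = (1 − 0.2959)·0.2959^6 = 0.7041·0.0006706 = 0.0004722

Final: 0.0004722


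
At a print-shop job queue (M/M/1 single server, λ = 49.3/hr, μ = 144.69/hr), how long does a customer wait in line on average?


ρ = 49.3/144.69 = 0.3407
Wq = ρ/(μ−λ) = 0.3407/(144.69 − 49.3) = 0.3407/95.39 = 0.003572 hr

Final: 0.003572 hr


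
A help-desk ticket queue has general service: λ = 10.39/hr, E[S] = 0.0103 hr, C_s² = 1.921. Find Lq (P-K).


ρ = λ·E[S] = 10.39·0.0103 = 0.1070
Lq = ρ²(1+C_s²)/(2(1−ρ)) = 0.01145·(1+1.921)/(2·0.8930)
= 0.01145·2.9210/1.7860 = 0.01873

Final: 0.01873


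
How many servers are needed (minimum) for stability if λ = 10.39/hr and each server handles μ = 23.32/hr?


Stability requires cμ > λ ⇔ c > λ/μ.
λ/μ = 10.39/23.32 = 0.4455
Minimum integer c = ⌊0.4455⌋ + 1 = 1
Check: 1·23.32 = 23.32 > 10.39, while 0·23.32 = 0.00 ≤ 10.39

Final: 1 servers


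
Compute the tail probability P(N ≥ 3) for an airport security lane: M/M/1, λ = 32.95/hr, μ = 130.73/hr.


ρ = 32.95/130.73 = 0.2520
P(N ≥ n) = ρ^n = 0.2520^3 = 0.016012

Final: 0.016012


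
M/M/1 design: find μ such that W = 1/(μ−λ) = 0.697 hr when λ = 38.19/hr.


W = 1/(μ−λ) ⇒ μ − λ = 1/W = 1/0.697 = 1.4347
μ = λ + 1/W = 38.19 + 1.4347 = 39.6247 per hr

Final: 39.6247 /hr


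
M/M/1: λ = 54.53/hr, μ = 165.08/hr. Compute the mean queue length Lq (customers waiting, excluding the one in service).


ρ = 54.53/165.08 = 0.3303
Lq = ρ²/(1−ρ) = 0.1091/0.6697 = 0.1629

Final: 0.1629


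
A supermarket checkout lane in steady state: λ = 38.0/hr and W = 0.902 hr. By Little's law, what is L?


L = λW = 38.0·0.902 = 34.2760

Final: 34.2760


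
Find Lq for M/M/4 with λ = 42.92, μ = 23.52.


a = λ/μ = 1.8248; ρ = a/4 = 0.4562
P₀ = 0.157424
Lq = P₀·a^c·ρ / (c!·(1−ρ)²) = 0.157424·11.08893·0.4562/(24·0.29571)
= 0.11221

Final: 0.11221


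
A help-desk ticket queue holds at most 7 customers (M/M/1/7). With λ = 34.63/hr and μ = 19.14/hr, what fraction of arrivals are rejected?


ρ = λ/μ = 34.63/19.14 = 1.8093
P_K = (1−ρ)ρ^K/(1−ρ^(K+1)) = (-0.8093·63.470790)/(1 − 114.837694)
= -51.366904/-113.837694 = 0.451229

Final: 0.451229


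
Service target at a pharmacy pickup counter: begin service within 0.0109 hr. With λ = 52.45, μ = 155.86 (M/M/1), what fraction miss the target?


ρ = 52.45/155.86 = 0.3365
P(Wq > t) = ρ·e^{−(μ−λ)t} = 0.3365·e^{−1.1272}
= 0.3365·0.323949 = 0.109015

Final: 0.109015


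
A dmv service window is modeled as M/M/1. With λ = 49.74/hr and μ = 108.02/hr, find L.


ρ = λ/μ = 49.74/108.02 = 0.4605
L = ρ/(1−ρ) = 0.4605/(1 − 0.4605) = 0.4605/0.5395 = 0.8535

Final: 0.8535


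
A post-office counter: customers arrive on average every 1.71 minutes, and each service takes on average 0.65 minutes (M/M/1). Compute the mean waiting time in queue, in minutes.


λ = 60/1.71 = 35.0877 /hr
μ = 60/0.65 = 92.3077 /hr
ρ = λ/μ = 35.0877/92.3077 = 0.3801
Wq = ρ/(μ−λ) = 0.3801/(92.3077−35.0877) = 0.006643 hr
In minutes: 0.006643·60 = 0.3986 min

Final: 0.3986 min


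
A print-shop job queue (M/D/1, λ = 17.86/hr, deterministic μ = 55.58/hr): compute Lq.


ρ = 17.86/55.58 = 0.3213
M/D/1: Lq = ρ²/(2(1−ρ)) = 0.1033/(2·0.6787) = 0.07608

Final: 0.07608


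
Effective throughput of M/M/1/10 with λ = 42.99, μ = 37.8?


ρ = 1.1373; P_K = (1−ρ)ρ^10/(1−ρ^11) = 0.159451
λ_eff = λ(1 − P_K) = 42.99·(1 − 0.159451) = 42.99·0.840549 = 36.1352 /hr

Final: 36.1352 /hr


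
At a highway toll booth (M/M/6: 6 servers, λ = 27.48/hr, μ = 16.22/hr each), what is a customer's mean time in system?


a = 1.6942; ρ = 0.2824; P₀ = 0.183647
Lq = P₀·a^c·ρ/(c!(1−ρ)²) = 0.003307
Wq = Lq/λ = 0.003307/27.48 = 0.0001203 hr
W = Wq + 1/μ = 0.0001203 + 0.06165 = 0.06177 hr

Final: 0.06177 hr


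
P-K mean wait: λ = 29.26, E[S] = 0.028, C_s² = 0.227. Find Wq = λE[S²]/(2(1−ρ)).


ρ = λ·E[S] = 29.26·0.028 = 0.8193
E[S²] = E[S]²(1+C_s²) = 0.028²·(1+0.227) = 0.0009620
Wq = λ·E[S²]/(2(1−ρ)) = 29.26·0.0009620/(2·0.1807) = 0.07788 hr

Final: 0.07788 hr


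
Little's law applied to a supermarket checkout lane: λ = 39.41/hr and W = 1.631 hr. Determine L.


L = λW = 39.41·1.631 = 64.2777

Final: 64.2777


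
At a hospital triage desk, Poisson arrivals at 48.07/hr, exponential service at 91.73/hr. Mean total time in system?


W = 1/(μ−λ) = 1/(91.73 − 48.07) = 1/43.66 = 0.02290 hr

Final: 0.02290 hr


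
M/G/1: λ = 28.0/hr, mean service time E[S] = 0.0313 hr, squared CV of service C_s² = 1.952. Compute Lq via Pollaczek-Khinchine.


ρ = λ·E[S] = 28.0·0.0313 = 0.8764
Lq = ρ²(1+C_s²)/(2(1−ρ)) = 0.7681·(1+1.952)/(2·0.1236)
= 0.7681·2.9520/0.2472 = 9.17218

Final: 9.17218


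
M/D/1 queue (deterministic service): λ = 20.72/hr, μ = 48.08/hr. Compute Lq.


ρ = 20.72/48.08 = 0.4309
M/D/1: Lq = ρ²/(2(1−ρ)) = 0.1857/(2·0.5691) = 0.16318

Final: 0.16318


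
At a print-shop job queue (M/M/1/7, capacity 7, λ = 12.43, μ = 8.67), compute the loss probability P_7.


ρ = λ/μ = 12.43/8.67 = 1.4337
P_K = (1−ρ)ρ^K/(1−ρ^(K+1)) = (-0.4337·12.449853)/(1 − 17.849097)
= -5.399244/-16.849097 = 0.320447

Final: 0.320447


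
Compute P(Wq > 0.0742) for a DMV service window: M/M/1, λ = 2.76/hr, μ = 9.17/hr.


ρ = 2.76/9.17 = 0.3010
P(Wq > t) = ρ·e^{−(μ−λ)t} = 0.3010·e^{−0.4756}
= 0.3010·0.621498 = 0.187059

Final: 0.187059


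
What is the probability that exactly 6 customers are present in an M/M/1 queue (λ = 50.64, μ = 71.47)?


ρ = 50.64/71.47 = 0.7085
P_n = (1−ρ)·ρ^n = (1 − 0.7085)·0.7085^6 = 0.2915·0.126538 = 0.036879

Final: 0.036879


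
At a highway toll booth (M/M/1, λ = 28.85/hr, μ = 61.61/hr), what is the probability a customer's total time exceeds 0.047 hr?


W ~ Exponential(μ−λ) for M/M/1.
μ − λ = 61.61 − 28.85 = 32.7600
P(W > t) = e^{−(μ−λ)t} = e^{−1.5397} = 0.214441

Final: 0.214441


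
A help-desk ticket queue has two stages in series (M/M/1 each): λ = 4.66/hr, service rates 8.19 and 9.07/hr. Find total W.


Each node sees arrival rate λ = 4.66/hr (tandem ⇒ throughput preserved).
W₁ = 1/(μ₁−λ) = 1/(8.19−4.66) = 0.28329 hr
W₂ = 1/(μ₂−λ) = 1/(9.07−4.66) = 0.22676 hr
W_total = W₁ + W₂ = 0.28329 + 0.22676 = 0.51004 hr

Final: 0.51004 hr


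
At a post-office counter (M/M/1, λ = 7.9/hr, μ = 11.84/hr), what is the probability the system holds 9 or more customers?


ρ = 7.9/11.84 = 0.6672
P(N ≥ n) = ρ^n = 0.6672^9 = 0.026211

Final: 0.026211


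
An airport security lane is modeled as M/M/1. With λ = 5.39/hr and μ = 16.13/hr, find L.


ρ = λ/μ = 5.39/16.13 = 0.3342
L = ρ/(1−ρ) = 0.3342/(1 − 0.3342) = 0.3342/0.6658 = 0.5019

Final: 0.5019


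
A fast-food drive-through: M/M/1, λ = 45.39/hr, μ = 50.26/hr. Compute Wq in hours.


ρ = 45.39/50.26 = 0.9031
Wq = ρ/(μ−λ) = 0.9031/(50.26 − 45.39) = 0.9031/4.87 = 0.1854 hr

Final: 0.1854 hr


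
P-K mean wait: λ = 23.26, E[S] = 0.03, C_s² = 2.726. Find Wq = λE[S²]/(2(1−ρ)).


ρ = λ·E[S] = 23.26·0.03 = 0.6978
E[S²] = E[S]²(1+C_s²) = 0.03²·(1+2.726) = 0.003353
Wq = λ·E[S²]/(2(1−ρ)) = 23.26·0.003353/(2·0.3022) = 0.12905 hr

Final: 0.12905 hr


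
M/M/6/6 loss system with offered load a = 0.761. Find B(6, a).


B(c,a) = (a^c/c!) / Σ_{k=0}^{c} a^k/k!
a^6/6! = 0.0002698
Σ terms (k=0..6): 1.00000 + 0.76100 + 0.28956 + 0.07345 + 0.01397 + 0.002127 + 0.0002698 = 2.140383
B = 0.0002698/2.140383 = 0.0001260

Final: 0.0001260


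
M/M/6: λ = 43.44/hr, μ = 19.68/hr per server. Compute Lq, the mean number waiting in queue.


a = λ/μ = 2.2073; ρ = a/6 = 0.3679
P₀ = 0.109700
Lq = P₀·a^c·ρ / (c!·(1−ρ)²) = 0.109700·115.66137·0.3679/(720·0.39957)
= 0.01623

Final: 0.01623


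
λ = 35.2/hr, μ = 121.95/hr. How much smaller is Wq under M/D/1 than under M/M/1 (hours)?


ρ = 35.2/121.95 = 0.2886
Wq(M/M/1) = ρ/(μ−λ) = 0.2886/86.75 = 0.003327 hr
Wq(M/D/1) = ρ/(2(μ−λ)) = 0.001664 hr
Savings = 0.003327 − 0.001664 = 0.001664 hr

Final: 0.001664 hr


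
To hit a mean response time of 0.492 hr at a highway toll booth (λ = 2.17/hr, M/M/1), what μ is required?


W = 1/(μ−λ) ⇒ μ − λ = 1/W = 1/0.492 = 2.0325
μ = λ + 1/W = 2.17 + 2.0325 = 4.2025 per hr

Final: 4.2025 /hr


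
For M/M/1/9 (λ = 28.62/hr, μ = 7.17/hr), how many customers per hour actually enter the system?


ρ = 3.9916; P_K = (1−ρ)ρ^9/(1−ρ^10) = 0.749477
λ_eff = λ(1 − P_K) = 28.62·(1 − 0.749477) = 28.62·0.250523 = 7.1700 /hr

Final: 7.1700 /hr


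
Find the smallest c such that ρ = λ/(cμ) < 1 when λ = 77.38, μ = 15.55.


Stability requires cμ > λ ⇔ c > λ/μ.
λ/μ = 77.38/15.55 = 4.9762
Minimum integer c = ⌊4.9762⌋ + 1 = 5
Check: 5·15.55 = 77.75 > 77.38, while 4·15.55 = 62.20 ≤ 77.38

Final: 5 servers


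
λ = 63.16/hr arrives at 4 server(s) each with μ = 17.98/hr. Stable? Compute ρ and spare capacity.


Total capacity cμ = 4·17.98 = 71.92/hr
ρ = λ/(cμ) = 63.16/71.92 = 0.8782
Stable ⇔ ρ < 1: YES
Spare capacity = cμ − λ = 71.92 − 63.16 = 8.76/hr

Final: ρ = 0.8782; stable; margin = 8.76/hr


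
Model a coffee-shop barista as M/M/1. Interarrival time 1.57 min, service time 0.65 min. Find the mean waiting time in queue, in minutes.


λ = 60/1.57 = 38.2166 /hr
μ = 60/0.65 = 92.3077 /hr
ρ = λ/μ = 38.2166/92.3077 = 0.4140
Wq = ρ/(μ−λ) = 0.4140/(92.3077−38.2166) = 0.007654 hr
In minutes: 0.007654·60 = 0.4592 min

Final: 0.4592 min


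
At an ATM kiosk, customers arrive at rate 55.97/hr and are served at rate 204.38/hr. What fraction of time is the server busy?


ρ = λ/μ = 55.97/204.38 = 0.2739

Final: 0.2739


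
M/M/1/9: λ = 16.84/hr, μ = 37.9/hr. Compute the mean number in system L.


ρ = 16.84/37.9 = 0.4443
L = ρ[1 − (K+1)ρ^K + Kρ^(K+1)] / [(1−ρ)(1−ρ^(K+1))]
Numerator: 0.4443·(1 − 10·0.0006750 + 9·0.0002999) = 0.442527
Denominator: (0.5557)·(0.999700) = 0.555506
L = 0.442527/0.555506 = 0.7966

Final: 0.7966


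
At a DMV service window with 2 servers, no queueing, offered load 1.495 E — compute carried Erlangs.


B(2,1.495) = 0.309345 (Erlang-B)
Carried load = a(1 − B) = 1.495·(1 − 0.309345) = 1.495·0.690655 = 1.0325 E

Final: 1.0325 Erlangs


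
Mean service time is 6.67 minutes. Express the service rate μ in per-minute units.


μ = 1/(service time) in consistent units.
1 minute = 1 min, so μ = 1/6.67 = 0.1499 per minute

Final: 0.1499 /min


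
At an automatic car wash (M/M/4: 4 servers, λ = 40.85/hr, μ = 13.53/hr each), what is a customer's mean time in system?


a = 3.0192; ρ = 0.7548; P₀ = 0.036651
Lq = P₀·a^c·ρ/(c!(1−ρ)²) = 1.59314
Wq = Lq/λ = 1.59314/40.85 = 0.03900 hr
W = Wq + 1/μ = 0.03900 + 0.07391 = 0.11291 hr

Final: 0.11291 hr


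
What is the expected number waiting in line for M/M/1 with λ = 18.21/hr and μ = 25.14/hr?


ρ = 18.21/25.14 = 0.7243
Lq = ρ²/(1−ρ) = 0.5247/0.2757 = 1.9034

Final: 1.9034


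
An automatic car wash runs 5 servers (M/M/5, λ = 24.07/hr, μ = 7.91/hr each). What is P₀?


a = λ/μ = 24.07/7.91 = 3.0430; ρ = a/c = 0.6086
Σ_{k=0}^{4} a^k/k! (terms k=0..4) = 1.00000 + 3.04298 + 4.62987 + 4.69621 + 3.57262 = 16.94169
Tail: a^5/(5!(1−ρ)) = 260.91439/(120·0.3914) = 5.55511
P₀ = 1/(16.94169 + 5.55511) = 1/22.49680 = 0.044451

Final: 0.044451


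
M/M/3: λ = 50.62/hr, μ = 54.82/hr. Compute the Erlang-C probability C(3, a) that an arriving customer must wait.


a = λ/μ = 0.9234; ρ = a/3 = 0.3078
P₀ = 0.393813 (from M/M/c formula)
C(c,a) = [a^c/(c!(1−ρ))]·P₀ = [0.78732/(6·0.6922)]·0.393813
= 0.18957·0.393813 = 0.074654

Final: 0.074654


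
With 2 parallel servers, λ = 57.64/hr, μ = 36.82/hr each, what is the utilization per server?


ρ = λ/(cμ) = 57.64/(2·36.82) = 57.64/73.64 = 0.7827

Final: 0.7827


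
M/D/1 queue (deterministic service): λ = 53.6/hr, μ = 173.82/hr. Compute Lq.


ρ = 53.6/173.82 = 0.3084
M/D/1: Lq = ρ²/(2(1−ρ)) = 0.09509/(2·0.6916) = 0.06874

Final: 0.06874


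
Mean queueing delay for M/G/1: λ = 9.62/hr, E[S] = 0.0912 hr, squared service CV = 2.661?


ρ = λ·E[S] = 9.62·0.0912 = 0.8773
E[S²] = E[S]²(1+C_s²) = 0.0912²·(1+2.661) = 0.030450
Wq = λ·E[S²]/(2(1−ρ)) = 9.62·0.030450/(2·0.1227) = 1.19411 hr

Final: 1.19411 hr


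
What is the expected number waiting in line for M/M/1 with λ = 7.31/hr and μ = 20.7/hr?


ρ = 7.31/20.7 = 0.3531
Lq = ρ²/(1−ρ) = 0.1247/0.6469 = 0.1928

Final: 0.1928


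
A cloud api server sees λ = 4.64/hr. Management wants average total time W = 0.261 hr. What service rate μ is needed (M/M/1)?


W = 1/(μ−λ) ⇒ μ − λ = 1/W = 1/0.261 = 3.8314
μ = λ + 1/W = 4.64 + 3.8314 = 8.4714 per hr

Final: 8.4714 /hr


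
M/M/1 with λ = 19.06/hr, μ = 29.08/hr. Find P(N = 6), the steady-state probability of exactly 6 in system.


ρ = 19.06/29.08 = 0.6554
P_n = (1−ρ)·ρ^n = (1 − 0.6554)·0.6554^6 = 0.3446·0.079281 = 0.027318

Final: 0.027318


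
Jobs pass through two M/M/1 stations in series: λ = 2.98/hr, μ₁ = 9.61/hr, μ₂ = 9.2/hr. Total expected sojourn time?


Each node sees arrival rate λ = 2.98/hr (tandem ⇒ throughput preserved).
W₁ = 1/(μ₁−λ) = 1/(9.61−2.98) = 0.15083 hr
W₂ = 1/(μ₂−λ) = 1/(9.2−2.98) = 0.16077 hr
W_total = W₁ + W₂ = 0.15083 + 0.16077 = 0.31160 hr

Final: 0.31160 hr


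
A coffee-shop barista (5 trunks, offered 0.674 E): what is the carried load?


B(5,0.674) = 0.0005908 (Erlang-B)
Carried load = a(1 − B) = 0.674·(1 − 0.0005908) = 0.674·0.999409 = 0.6736 E

Final: 0.6736 Erlangs


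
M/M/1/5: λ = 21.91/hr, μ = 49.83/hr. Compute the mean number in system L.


ρ = 21.91/49.83 = 0.4397
L = ρ[1 − (K+1)ρ^K + Kρ^(K+1)] / [(1−ρ)(1−ρ^(K+1))]
Numerator: 0.4397·(1 − 6·0.016435 + 5·0.007226) = 0.412224
Denominator: (0.5603)·(0.992774) = 0.556256
L = 0.412224/0.556256 = 0.7411

Final: 0.7411


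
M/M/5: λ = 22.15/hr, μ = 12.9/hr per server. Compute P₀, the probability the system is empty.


a = λ/μ = 22.15/12.9 = 1.7171; ρ = a/c = 0.3434
Σ_{k=0}^{4} a^k/k! (terms k=0..4) = 1.00000 + 1.71705 + 1.47414 + 0.84372 + 0.36218 = 5.39710
Tail: a^5/(5!(1−ρ)) = 14.92520/(120·0.6566) = 0.18943
P₀ = 1/(5.39710 + 0.18943) = 1/5.58653 = 0.179002

Final: 0.179002


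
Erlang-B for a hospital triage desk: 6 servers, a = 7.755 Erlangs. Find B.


B(c,a) = (a^c/c!) / Σ_{k=0}^{c} a^k/k!
a^6/6! = 302.105281
Σ terms (k=0..6): 1.00000 + 7.75500 + 30.07001 + 77.73098 + 150.70094 + 233.73716 + 302.10528 = 803.099378
B = 302.105281/803.099378 = 0.376174

Final: 0.376174


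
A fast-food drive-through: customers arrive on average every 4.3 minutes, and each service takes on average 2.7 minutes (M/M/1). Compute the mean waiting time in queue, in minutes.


λ = 60/4.3 = 13.9535 /hr
μ = 60/2.7 = 22.2222 /hr
ρ = λ/μ = 13.9535/22.2222 = 0.6279
Wq = ρ/(μ−λ) = 0.6279/(22.2222−13.9535) = 0.07594 hr
In minutes: 0.07594·60 = 4.556 min

Final: 4.556 min


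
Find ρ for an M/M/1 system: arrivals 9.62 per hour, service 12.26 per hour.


ρ = λ/μ = 9.62/12.26 = 0.7847

Final: 0.7847


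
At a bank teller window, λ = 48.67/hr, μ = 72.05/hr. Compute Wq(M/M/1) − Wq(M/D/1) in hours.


ρ = 48.67/72.05 = 0.6755
Wq(M/M/1) = ρ/(μ−λ) = 0.6755/23.38 = 0.02889 hr
Wq(M/D/1) = ρ/(2(μ−λ)) = 0.01445 hr
Savings = 0.02889 − 0.01445 = 0.01445 hr

Final: 0.01445 hr


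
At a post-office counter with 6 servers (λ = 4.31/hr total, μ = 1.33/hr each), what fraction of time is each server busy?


ρ = λ/(cμ) = 4.31/(6·1.33) = 4.31/7.98 = 0.5401

Final: 0.5401


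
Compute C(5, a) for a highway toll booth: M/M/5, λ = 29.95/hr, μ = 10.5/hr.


a = λ/μ = 2.8524; ρ = a/5 = 0.5705
P₀ = 0.054916 (from M/M/c formula)
C(c,a) = [a^c/(c!(1−ρ))]·P₀ = [188.81550/(120·0.4295)]·0.054916
= 3.66327·0.054916 = 0.201171

Final: 0.201171


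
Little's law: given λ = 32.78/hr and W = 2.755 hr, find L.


L = λW = 32.78·2.755 = 90.3089

Final: 90.3089


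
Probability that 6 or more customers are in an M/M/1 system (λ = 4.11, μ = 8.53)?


ρ = 4.11/8.53 = 0.4818
P(N ≥ n) = ρ^n = 0.4818^6 = 0.012513

Final: 0.012513


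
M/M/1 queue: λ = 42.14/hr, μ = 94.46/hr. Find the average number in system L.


ρ = λ/μ = 42.14/94.46 = 0.4461
L = ρ/(1−ρ) = 0.4461/(1 − 0.4461) = 0.4461/0.5539 = 0.8054

Final: 0.8054


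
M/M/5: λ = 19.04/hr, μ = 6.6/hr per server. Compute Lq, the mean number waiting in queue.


a = λ/μ = 2.8848; ρ = a/5 = 0.5770
P₀ = 0.052996
Lq = P₀·a^c·ρ / (c!·(1−ρ)²) = 0.052996·199.80900·0.5770/(120·0.17895)
= 0.28450

Final: 0.28450


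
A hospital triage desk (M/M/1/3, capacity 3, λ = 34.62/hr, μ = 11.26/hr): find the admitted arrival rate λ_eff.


ρ = 3.0746; P_K = (1−ρ)ρ^3/(1−ρ^4) = 0.682391
λ_eff = λ(1 − P_K) = 34.62·(1 − 0.682391) = 34.62·0.317609 = 10.9956 /hr

Final: 10.9956 /hr


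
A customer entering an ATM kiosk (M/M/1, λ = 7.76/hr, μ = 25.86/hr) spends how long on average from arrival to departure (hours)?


W = 1/(μ−λ) = 1/(25.86 − 7.76) = 1/18.10 = 0.05525 hr

Final: 0.05525 hr


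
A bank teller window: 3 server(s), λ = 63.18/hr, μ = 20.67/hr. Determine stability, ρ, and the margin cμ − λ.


Total capacity cμ = 3·20.67 = 62.01/hr
ρ = λ/(cμ) = 63.18/62.01 = 1.0189
Stable ⇔ ρ < 1: NO
Spare capacity = cμ − λ = 62.01 − 63.18 = -1.17/hr

Final: ρ = 1.0189; unstable; margin = -1.17/hr


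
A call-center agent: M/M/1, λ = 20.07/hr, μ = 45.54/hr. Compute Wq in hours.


ρ = 20.07/45.54 = 0.4407
Wq = ρ/(μ−λ) = 0.4407/(45.54 − 20.07) = 0.4407/25.47 = 0.01730 hr

Final: 0.01730 hr


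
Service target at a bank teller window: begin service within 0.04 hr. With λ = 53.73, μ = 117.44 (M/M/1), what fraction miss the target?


ρ = 53.73/117.44 = 0.4575
P(Wq > t) = ρ·e^{−(μ−λ)t} = 0.4575·e^{−2.5484}
= 0.4575·0.078207 = 0.035780

Final: 0.035780


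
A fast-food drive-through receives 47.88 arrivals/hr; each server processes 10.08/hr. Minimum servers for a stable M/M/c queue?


Stability requires cμ > λ ⇔ c > λ/μ.
λ/μ = 47.88/10.08 = 4.7500
Minimum integer c = ⌊4.7500⌋ + 1 = 5
Check: 5·10.08 = 50.40 > 47.88, while 4·10.08 = 40.32 ≤ 47.88

Final: 5 servers


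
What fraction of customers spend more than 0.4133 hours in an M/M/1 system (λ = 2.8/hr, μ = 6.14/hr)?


W ~ Exponential(μ−λ) for M/M/1.
μ − λ = 6.14 − 2.8 = 3.3400
P(W > t) = e^{−(μ−λ)t} = e^{−1.3804} = 0.251472

Final: 0.251472


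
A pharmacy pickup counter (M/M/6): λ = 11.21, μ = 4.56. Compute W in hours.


a = 2.4583; ρ = 0.4097; P₀ = 0.085139
Lq = P₀·a^c·ρ/(c!(1−ρ)²) = 0.03069
Wq = Lq/λ = 0.03069/11.21 = 0.002738 hr
W = Wq + 1/μ = 0.002738 + 0.21930 = 0.22204 hr

Final: 0.22204 hr


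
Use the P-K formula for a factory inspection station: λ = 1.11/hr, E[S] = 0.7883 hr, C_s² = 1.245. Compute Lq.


ρ = λ·E[S] = 1.11·0.7883 = 0.8750
Lq = ρ²(1+C_s²)/(2(1−ρ)) = 0.7656·(1+1.245)/(2·0.1250)
= 0.7656·2.2450/0.2500 = 6.87623

Final: 6.87623


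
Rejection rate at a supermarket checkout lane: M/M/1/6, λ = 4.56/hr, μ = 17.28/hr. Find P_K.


ρ = λ/μ = 4.56/17.28 = 0.2639
P_K = (1−ρ)ρ^K/(1−ρ^(K+1)) = (0.7361·0.0003377)/(1 − 0.00008911)
= 0.0002486/0.999911 = 0.0002486

Final: 0.0002486


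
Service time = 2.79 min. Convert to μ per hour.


μ = 1/(service time) in consistent units.
1 hour = 60 min, so μ = 60/2.79 = 21.5054 per hour

Final: 21.5054 /hr


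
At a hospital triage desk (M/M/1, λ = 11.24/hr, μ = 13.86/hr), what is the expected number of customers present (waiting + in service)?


ρ = λ/μ = 11.24/13.86 = 0.8110
L = ρ/(1−ρ) = 0.8110/(1 − 0.8110) = 0.8110/0.1890 = 4.2901

Final: 4.2901


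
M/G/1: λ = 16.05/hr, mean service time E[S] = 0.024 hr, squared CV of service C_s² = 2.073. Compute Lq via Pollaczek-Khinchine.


ρ = λ·E[S] = 16.05·0.024 = 0.3852
Lq = ρ²(1+C_s²)/(2(1−ρ)) = 0.1484·(1+2.073)/(2·0.6148)
= 0.1484·3.0730/1.2296 = 0.37083

Final: 0.37083


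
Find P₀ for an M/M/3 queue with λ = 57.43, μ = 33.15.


a = λ/μ = 57.43/33.15 = 1.7324; ρ = a/c = 0.5775
Σ_{k=0}^{2} a^k/k! (terms k=0..2) = 1.00000 + 1.73243 + 1.50065 = 4.23308
Tail: a^3/(3!(1−ρ)) = 5.19955/(6·0.4225) = 2.05099
P₀ = 1/(4.23308 + 2.05099) = 1/6.28407 = 0.159133

Final: 0.159133


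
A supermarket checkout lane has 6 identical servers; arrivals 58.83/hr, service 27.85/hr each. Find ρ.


ρ = λ/(cμ) = 58.83/(6·27.85) = 58.83/167.10 = 0.3521

Final: 0.3521


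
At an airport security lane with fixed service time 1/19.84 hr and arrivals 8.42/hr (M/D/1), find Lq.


ρ = 8.42/19.84 = 0.4244
M/D/1: Lq = ρ²/(2(1−ρ)) = 0.1801/(2·0.5756) = 0.15645

Final: 0.15645


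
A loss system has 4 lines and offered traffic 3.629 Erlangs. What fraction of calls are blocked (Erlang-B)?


B(c,a) = (a^c/c!) / Σ_{k=0}^{c} a^k/k!
a^4/4! = 7.226644
Σ terms (k=0..4): 1.00000 + 3.62900 + 6.58482 + 7.96544 + 7.22664 = 26.405902
B = 7.226644/26.405902 = 0.273675

Final: 0.273675


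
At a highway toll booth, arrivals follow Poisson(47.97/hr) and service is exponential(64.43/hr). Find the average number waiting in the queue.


ρ = 47.97/64.43 = 0.7445
Lq = ρ²/(1−ρ) = 0.5543/0.2555 = 2.1698

Final: 2.1698


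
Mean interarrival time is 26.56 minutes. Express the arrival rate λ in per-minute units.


λ = 1/(interarrival time) in consistent units.
1 minute = 1 min, so λ = 1/26.56 = 0.03765 per minute

Final: 0.03765 /min


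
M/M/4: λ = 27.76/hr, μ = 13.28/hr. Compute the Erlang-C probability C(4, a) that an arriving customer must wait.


a = λ/μ = 2.0904; ρ = a/4 = 0.5226
P₀ = 0.118148 (from M/M/c formula)
C(c,a) = [a^c/(c!(1−ρ))]·P₀ = [19.09350/(24·0.4774)]·0.118148
= 1.66641·0.118148 = 0.196884

Final: 0.196884


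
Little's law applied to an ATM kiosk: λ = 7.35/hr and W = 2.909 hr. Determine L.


L = λW = 7.35·2.909 = 21.3811

Final: 21.3811


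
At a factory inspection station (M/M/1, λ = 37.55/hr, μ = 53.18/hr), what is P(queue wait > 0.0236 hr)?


ρ = 37.55/53.18 = 0.7061
P(Wq > t) = ρ·e^{−(μ−λ)t} = 0.7061·e^{−0.3689}
= 0.7061·0.691517 = 0.488275

Final: 0.488275


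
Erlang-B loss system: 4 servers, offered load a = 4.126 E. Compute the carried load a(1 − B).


B(4,4.126) = 0.322700 (Erlang-B)
Carried load = a(1 − B) = 4.126·(1 − 0.322700) = 4.126·0.677300 = 2.7945 E

Final: 2.7945 Erlangs


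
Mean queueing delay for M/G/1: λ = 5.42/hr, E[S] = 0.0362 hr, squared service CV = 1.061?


ρ = λ·E[S] = 5.42·0.0362 = 0.1962
E[S²] = E[S]²(1+C_s²) = 0.0362²·(1+1.061) = 0.002701
Wq = λ·E[S²]/(2(1−ρ)) = 5.42·0.002701/(2·0.8038) = 0.009106 hr

Final: 0.009106 hr


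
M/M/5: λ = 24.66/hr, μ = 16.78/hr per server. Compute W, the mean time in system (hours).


a = 1.4696; ρ = 0.2939; P₀ = 0.229688
Lq = P₀·a^c·ρ/(c!(1−ρ)²) = 0.007735
Wq = Lq/λ = 0.007735/24.66 = 0.0003137 hr
W = Wq + 1/μ = 0.0003137 + 0.05959 = 0.05991 hr

Final: 0.05991 hr
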